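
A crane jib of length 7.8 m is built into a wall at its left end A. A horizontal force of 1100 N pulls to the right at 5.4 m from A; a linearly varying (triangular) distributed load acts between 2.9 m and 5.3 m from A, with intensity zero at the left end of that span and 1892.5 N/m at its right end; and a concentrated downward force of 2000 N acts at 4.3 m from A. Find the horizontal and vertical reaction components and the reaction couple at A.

Resultant of the triangular load: ½ × 1892.5 × 2.4 = 2271 N, acting at 4.5 m from A (one-third of the span from the peak).
ΣF_x = 0: A_x + 1100 = 0 → A_x = -1100 N.
ΣF_y = 0: A_y − ½·1892.5·2.4 − 2000 = 0 → A_y = 4271 N.
ΣM about A: M_A − (½·1892.5·2.4)·4.5 − 2000·4.3 = 0 → M_A = 18820 N·m.

A_x = -1100 N, A_y = 4271 N, M_A = 18820 N·m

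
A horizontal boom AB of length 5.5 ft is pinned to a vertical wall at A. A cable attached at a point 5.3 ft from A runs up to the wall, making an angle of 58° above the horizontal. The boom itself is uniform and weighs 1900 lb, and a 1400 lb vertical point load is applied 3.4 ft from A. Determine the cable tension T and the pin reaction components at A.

T = 2222 lb, A_x = 1177 lb, A_y = 1416 lb

ΣM about A: T·sin58°·5.3 − 1900·2.75 − 1400·3.4 = 0 → T = 9985/(5.3·0.848048) = 2221.53 ≈ 2222 lb.
ΣF_x = 0: A_x − T·cos58° = 0 → A_x = 2221.53 × 0.529919 = 1177 lb.
ΣF_y = 0: A_y + T·sin58° − 1900 − 1400 = 0 → A_y = 3300 − 2221.53 × 0.848048 = 1416 lb.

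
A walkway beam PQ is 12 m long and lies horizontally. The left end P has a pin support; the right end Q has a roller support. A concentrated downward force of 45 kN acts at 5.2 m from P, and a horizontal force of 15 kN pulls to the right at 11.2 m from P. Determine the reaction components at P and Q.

Moments about P: Q_y·12 − 45·5.2 = 0 → Q_y = 234/12 = 19.50 kN.
ΣF_y = 0: P_y + 19.5 − 45 = 0 → P_y = 25.50 kN.
ΣF_x = 0: P_x + 15 = 0 → P_x = -15.00 kN.

P_x = -15.00 kN, P_y = 25.50 kN, Q_y = 19.50 kN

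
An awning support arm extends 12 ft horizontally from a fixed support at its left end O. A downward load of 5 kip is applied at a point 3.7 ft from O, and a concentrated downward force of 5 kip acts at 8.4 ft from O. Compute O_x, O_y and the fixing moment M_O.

ΣF_x = 0: O_x = 0.
ΣF_y = 0: O_y − 5 − 5 = 0 → O_y = 10.00 kip.
ΣM about O: M_O − 5·3.7 − 5·8.4 = 0 → M_O = 60.50 kip·ft.

O_x = 0, O_y = 10.00 kip, M_O = 60.50 kip·ft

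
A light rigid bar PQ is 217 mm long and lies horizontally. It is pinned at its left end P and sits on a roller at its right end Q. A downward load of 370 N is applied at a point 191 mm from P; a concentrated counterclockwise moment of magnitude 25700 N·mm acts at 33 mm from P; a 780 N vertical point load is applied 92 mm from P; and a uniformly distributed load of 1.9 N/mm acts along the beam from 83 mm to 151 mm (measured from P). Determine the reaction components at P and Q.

P_x = 0, P_y = 671.6 N, Q_y = 607.6 N

Resultant of the distributed load: 1.9 × 68 = 129.2 N at 117 mm from P.
ΣM about P: Q_y·217 − 370·191 + 25700 − 780·92 − (1.9·68)·117 = 0 → Q_y = 131846.4/217 = 607.587 ≈ 607.6 N.
ΣF_y = 0: P_y + 607.587 − 370 − 780 − 1.9·68 = 0 → P_y = 671.6 N.
ΣF_x = 0: no horizontal applied forces, so P_x = 0.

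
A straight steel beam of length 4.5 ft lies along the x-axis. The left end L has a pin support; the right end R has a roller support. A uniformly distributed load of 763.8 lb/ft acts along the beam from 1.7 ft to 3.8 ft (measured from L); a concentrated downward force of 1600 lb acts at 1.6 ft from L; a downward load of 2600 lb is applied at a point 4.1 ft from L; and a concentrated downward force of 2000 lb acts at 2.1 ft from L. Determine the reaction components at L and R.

L_x = 0, L_y = 2953 lb, R_y = 4851 lb

Resultant of the distributed load: 763.8 × 2.1 = 1603.98 lb at 2.75 ft from L.
Moments about L: R_y·4.5 − (763.8·2.1)·2.75 − 1600·1.6 − 2600·4.1 − 2000·2.1 = 0 → R_y = 21830.945/4.5 = 4851.32 ≈ 4851 lb.
ΣF_y = 0: L_y + 4851.32 − 763.8·2.1 − 1600 − 2600 − 2000 = 0 → L_y = 2953 lb.
ΣF_x = 0: no horizontal applied forces, so L_x = 0.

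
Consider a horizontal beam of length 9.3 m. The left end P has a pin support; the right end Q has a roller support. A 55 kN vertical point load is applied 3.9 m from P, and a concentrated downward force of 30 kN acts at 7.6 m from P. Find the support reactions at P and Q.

P_x = 0, P_y = 37.42 kN, Q_y = 47.58 kN

ΣM about P: Q_y·9.3 − 55·3.9 − 30·7.6 = 0 → Q_y = 442.5/9.3 = 47.5806 ≈ 47.58 kN.
ΣF_y = 0: P_y + 47.5806 − 55 − 30 = 0 → P_y = 37.42 kN.
ΣF_x = 0: no horizontal applied forces, so P_x = 0.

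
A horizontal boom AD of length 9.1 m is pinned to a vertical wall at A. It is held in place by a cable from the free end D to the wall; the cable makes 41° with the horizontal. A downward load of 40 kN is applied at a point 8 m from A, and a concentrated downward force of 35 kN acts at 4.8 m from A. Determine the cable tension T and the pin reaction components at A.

ΣM about A: T·sin41°·9.1 − 40·8 − 35·4.8 = 0 → T = 488/(9.1·0.656059) = 81.7402 ≈ 81.74 kN.
ΣF_x = 0: A_x − T·cos41° = 0 → A_x = 81.7402 × 0.75471 = 61.69 kN.
ΣF_y = 0: A_y + T·sin41° − 40 − 35 = 0 → A_y = 75 − 81.7402 × 0.656059 = 21.37 kN.

T = 81.74 kN, A_x = 61.69 kN, A_y = 21.37 kN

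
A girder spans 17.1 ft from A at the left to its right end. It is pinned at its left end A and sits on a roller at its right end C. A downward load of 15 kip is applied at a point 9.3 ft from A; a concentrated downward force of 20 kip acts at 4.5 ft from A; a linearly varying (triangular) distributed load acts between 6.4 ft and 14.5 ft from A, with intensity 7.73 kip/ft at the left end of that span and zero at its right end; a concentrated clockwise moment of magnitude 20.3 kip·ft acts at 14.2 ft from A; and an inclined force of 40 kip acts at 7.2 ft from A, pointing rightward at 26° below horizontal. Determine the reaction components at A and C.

A_x = -35.95 kip, A_y = 45.19 kip, C_y = 38.65 kip

Resultant of the triangular load: ½ × 7.73 × 8.1 = 31.3065 kip, acting at 9.1 ft from A (one-third of the span from the peak).
ΣM about A: C_y·17.1 − 15·9.3 − 20·4.5 − (½·7.73·8.1)·9.1 − 20.3 − 40·sin26°·7.2 = 0 → C_y = 660.94/17.1 = 38.6515 ≈ 38.65 kip.
ΣF_y = 0: A_y + 38.6515 − 15 − 20 − ½·7.73·8.1 − 40·sin26° = 0 → A_y = 45.19 kip.
ΣF_x = 0: A_x + 40·cos26° = 0 → A_x = -35.95 kip.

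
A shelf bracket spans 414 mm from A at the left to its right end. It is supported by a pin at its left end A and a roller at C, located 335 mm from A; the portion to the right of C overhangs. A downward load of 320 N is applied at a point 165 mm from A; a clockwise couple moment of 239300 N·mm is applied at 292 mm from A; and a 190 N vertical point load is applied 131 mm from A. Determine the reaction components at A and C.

A_x = 0, A_y = -436.2 N, C_y = 946.2 N

Moments about A: C_y·335 − 320·165 − 239300 − 190·131 = 0 → C_y = 316990/335 = 946.239 ≈ 946.2 N.
ΣF_y = 0: A_y + 946.239 − 320 − 190 = 0 → A_y = -436.2 N.
ΣF_x = 0: no horizontal applied forces, so A_x = 0.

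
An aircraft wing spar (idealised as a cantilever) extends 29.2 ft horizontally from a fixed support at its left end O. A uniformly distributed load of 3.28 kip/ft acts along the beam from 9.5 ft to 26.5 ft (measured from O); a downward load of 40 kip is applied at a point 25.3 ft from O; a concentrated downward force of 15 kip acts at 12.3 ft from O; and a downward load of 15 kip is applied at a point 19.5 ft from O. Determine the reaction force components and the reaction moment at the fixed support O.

O_x = 0, O_y = 125.8 kip, M_O = 2493 kip·ft

Resultant of the distributed load: 3.28 × 17 = 55.76 kip at 18 ft from O.
ΣF_x = 0: O_x = 0.
ΣF_y = 0: O_y − 3.28·17 − 40 − 15 − 15 = 0 → O_y = 125.8 kip.
ΣM about O: M_O − (3.28·17)·18 − 40·25.3 − 15·12.3 − 15·19.5 = 0 → M_O = 2493 kip·ft.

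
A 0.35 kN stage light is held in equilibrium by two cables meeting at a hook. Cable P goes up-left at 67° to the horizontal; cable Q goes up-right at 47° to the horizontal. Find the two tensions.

ΣF_x = 0: −T_P·cos67° + T_Q·cos47° = 0 → T_Q = 0.572921·T_P.
ΣF_y = 0: T_P·sin67° + T_Q·sin47° = 0.35.
Substitute: T_P·(0.920505 + 0.572921·0.731354) = 0.35 → T_P = 0.261289 ≈ 0.2613 kN.
Then T_Q = 0.572921 × 0.261289 = 0.1497 kN.

T_P = 0.2613 kN, T_Q = 0.1497 kN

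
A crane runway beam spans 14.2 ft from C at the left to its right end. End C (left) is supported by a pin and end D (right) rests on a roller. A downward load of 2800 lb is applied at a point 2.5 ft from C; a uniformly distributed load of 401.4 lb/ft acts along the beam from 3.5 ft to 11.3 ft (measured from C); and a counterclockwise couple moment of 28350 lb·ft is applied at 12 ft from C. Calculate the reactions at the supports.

Resultant of the distributed load: 401.4 × 7.8 = 3130.92 lb at 7.4 ft from C.
Moments about C: D_y·14.2 − 2800·2.5 − (401.4·7.8)·7.4 + 28350 = 0 → D_y = 1818.808/14.2 = 128.085 ≈ 128.1 lb.
ΣF_y = 0: C_y + 128.085 − 2800 − 401.4·7.8 = 0 → C_y = 5803 lb.
ΣF_x = 0: no horizontal applied forces, so C_x = 0.

C_x = 0, C_y = 5803 lb, D_y = 128.1 lb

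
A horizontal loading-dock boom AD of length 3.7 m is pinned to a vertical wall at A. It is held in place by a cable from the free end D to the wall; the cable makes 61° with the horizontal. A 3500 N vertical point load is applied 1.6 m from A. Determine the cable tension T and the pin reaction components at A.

T = 1730 N, A_x = 839.0 N, A_y = 1986 N

ΣM about A: T·sin61°·3.7 − 3500·1.6 = 0 → T = 5600/(3.7·0.87462) = 1730.48 ≈ 1730 N.
ΣF_x = 0: A_x − T·cos61° = 0 → A_x = 1730.48 × 0.48481 = 839.0 N.
ΣF_y = 0: A_y + T·sin61° − 3500 = 0 → A_y = 3500 − 1730.48 × 0.87462 = 1986 N.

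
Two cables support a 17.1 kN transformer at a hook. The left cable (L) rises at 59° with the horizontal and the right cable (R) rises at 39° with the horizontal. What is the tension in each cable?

T_L = 13.42 kN, T_R = 8.894 kN

ΣF_x = 0: −T_L·cos59° + T_R·cos39° = 0 → T_R = 0.66273·T_L.
ΣF_y = 0: T_L·sin59° + T_R·sin39° = 17.1.
Substitute: T_L·(0.857167 + 0.66273·0.62932) = 17.1 → T_L = 13.4198 ≈ 13.42 kN.
Then T_R = 0.66273 × 13.4198 = 8.894 kN.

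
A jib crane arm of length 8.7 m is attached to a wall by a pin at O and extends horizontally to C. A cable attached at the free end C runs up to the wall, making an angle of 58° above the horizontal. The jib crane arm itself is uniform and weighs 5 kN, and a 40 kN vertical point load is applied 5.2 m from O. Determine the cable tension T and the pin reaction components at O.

T = 31.14 kN, O_x = 16.50 kN, O_y = 18.59 kN

ΣM about O: T·sin58°·8.7 − 5·4.35 − 40·5.2 = 0 → T = 229.75/(8.7·0.848048) = 31.1398 ≈ 31.14 kN.
ΣF_x = 0: O_x − T·cos58° = 0 → O_x = 31.1398 × 0.529919 = 16.50 kN.
ΣF_y = 0: O_y + T·sin58° − 5 − 40 = 0 → O_y = 45 − 31.1398 × 0.848048 = 18.59 kN.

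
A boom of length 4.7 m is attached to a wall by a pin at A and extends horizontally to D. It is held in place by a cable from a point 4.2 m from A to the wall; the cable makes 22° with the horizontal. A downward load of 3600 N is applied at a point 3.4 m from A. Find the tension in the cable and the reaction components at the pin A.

ΣM about A: T·sin22°·4.2 − 3600·3.4 = 0 → T = 12240/(4.2·0.374607) = 7779.58 ≈ 7780 N.
ΣF_x = 0: A_x − T·cos22° = 0 → A_x = 7779.58 × 0.927184 = 7213 N.
ΣF_y = 0: A_y + T·sin22° − 3600 = 0 → A_y = 3600 − 7779.58 × 0.374607 = 685.7 N.

T = 7780 N, A_x = 7213 N, A_y = 685.7 N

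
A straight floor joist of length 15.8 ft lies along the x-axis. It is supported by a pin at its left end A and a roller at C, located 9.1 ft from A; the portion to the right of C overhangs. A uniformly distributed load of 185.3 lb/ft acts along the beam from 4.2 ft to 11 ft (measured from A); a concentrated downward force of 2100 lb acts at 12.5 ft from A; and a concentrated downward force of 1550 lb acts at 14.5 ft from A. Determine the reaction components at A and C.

Resultant of the distributed load: 185.3 × 6.8 = 1260.04 lb at 7.6 ft from A.
Moments about A: C_y·9.1 − (185.3·6.8)·7.6 − 2100·12.5 − 1550·14.5 = 0 → C_y = 58301.304/9.1 = 6406.74 ≈ 6407 lb.
ΣF_y = 0: A_y + 6406.74 − 185.3·6.8 − 2100 − 1550 = 0 → A_y = -1497 lb.
ΣF_x = 0: no horizontal applied forces, so A_x = 0.

A_x = 0, A_y = -1497 lb, C_y = 6407 lb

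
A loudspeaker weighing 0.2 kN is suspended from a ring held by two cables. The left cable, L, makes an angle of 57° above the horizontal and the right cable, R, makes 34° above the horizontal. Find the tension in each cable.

T_L = 0.1658 kN, T_R = 0.1089 kN

ΣF_x = 0: −T_L·cos57° + T_R·cos34° = 0 → T_R = 0.656953·T_L.
ΣF_y = 0: T_L·sin57° + T_R·sin34° = 0.2.
Substitute: T_L·(0.838671 + 0.656953·0.559193) = 0.2 → T_L = 0.165833 ≈ 0.1658 kN.
Then T_R = 0.656953 × 0.165833 = 0.1089 kN.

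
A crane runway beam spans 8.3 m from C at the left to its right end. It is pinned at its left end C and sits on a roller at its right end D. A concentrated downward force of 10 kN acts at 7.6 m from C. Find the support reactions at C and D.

Moments about C: D_y·8.3 − 10·7.6 = 0 → D_y = 76/8.3 = 9.15663 ≈ 9.157 kN.
ΣF_y = 0: C_y + 9.15663 − 10 = 0 → C_y = 0.8434 kN.
ΣF_x = 0: no horizontal applied forces, so C_x = 0.

C_x = 0, C_y = 0.8434 kN, D_y = 9.157 kN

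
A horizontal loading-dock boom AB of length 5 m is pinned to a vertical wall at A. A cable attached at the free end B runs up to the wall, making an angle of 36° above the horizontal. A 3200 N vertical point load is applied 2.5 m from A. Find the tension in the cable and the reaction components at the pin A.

T = 2722 N, A_x = 2202 N, A_y = 1600 N

ΣM about A: T·sin36°·5 − 3200·2.5 = 0 → T = 8000/(5·0.587785) = 2722.08 ≈ 2722 N.
ΣF_x = 0: A_x − T·cos36° = 0 → A_x = 2722.08 × 0.809017 = 2202 N.
ΣF_y = 0: A_y + T·sin36° − 3200 = 0 → A_y = 3200 − 2722.08 × 0.587785 = 1600 N.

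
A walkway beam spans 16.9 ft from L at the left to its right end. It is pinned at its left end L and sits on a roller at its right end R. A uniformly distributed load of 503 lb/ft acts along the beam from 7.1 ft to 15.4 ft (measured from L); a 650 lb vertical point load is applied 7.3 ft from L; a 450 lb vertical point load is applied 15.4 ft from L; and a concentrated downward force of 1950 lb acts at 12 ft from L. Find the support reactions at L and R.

L_x = 0, L_y = 2370 lb, R_y = 4855 lb

Resultant of the distributed load: 503 × 8.3 = 4174.9 lb at 11.25 ft from L.
Taking moments about L: R_y·16.9 − (503·8.3)·11.25 − 650·7.3 − 450·15.4 − 1950·12 = 0 → R_y = 82042.625/16.9 = 4854.59 ≈ 4855 lb.
ΣF_y = 0: L_y + 4854.59 − 503·8.3 − 650 − 450 − 1950 = 0 → L_y = 2370 lb.
ΣF_x = 0: no horizontal applied forces, so L_x = 0.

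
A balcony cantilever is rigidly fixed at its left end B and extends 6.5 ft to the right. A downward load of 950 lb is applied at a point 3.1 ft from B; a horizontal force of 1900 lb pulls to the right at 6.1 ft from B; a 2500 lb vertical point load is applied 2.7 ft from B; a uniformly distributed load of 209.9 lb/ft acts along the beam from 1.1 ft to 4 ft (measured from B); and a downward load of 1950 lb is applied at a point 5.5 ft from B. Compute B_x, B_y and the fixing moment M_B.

Resultant of the distributed load: 209.9 × 2.9 = 608.71 lb at 2.55 ft from B.
ΣF_x = 0: B_x + 1900 = 0 → B_x = -1900 lb.
ΣF_y = 0: B_y − 950 − 2500 − 209.9·2.9 − 1950 = 0 → B_y = 6009 lb.
ΣM about B: M_B − 950·3.1 − 2500·2.7 − (209.9·2.9)·2.55 − 1950·5.5 = 0 → M_B = 21970 lb·ft.

B_x = -1900 lb, B_y = 6009 lb, M_B = 21970 lb·ft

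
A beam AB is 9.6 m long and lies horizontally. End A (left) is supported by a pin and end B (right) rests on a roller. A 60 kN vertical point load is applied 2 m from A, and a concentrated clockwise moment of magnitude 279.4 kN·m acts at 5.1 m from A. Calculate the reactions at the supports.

ΣM about A: B_y·9.6 − 60·2 − 279.4 = 0 → B_y = 399.4/9.6 = 41.6042 ≈ 41.60 kN.
ΣF_y = 0: A_y + 41.6042 − 60 = 0 → A_y = 18.40 kN.
ΣF_x = 0: no horizontal applied forces, so A_x = 0.

A_x = 0, A_y = 18.40 kN, B_y = 41.60 kN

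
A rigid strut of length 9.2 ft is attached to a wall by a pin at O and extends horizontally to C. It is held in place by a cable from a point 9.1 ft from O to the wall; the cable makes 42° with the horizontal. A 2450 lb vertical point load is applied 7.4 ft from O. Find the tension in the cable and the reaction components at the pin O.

ΣM about O: T·sin42°·9.1 − 2450·7.4 = 0 → T = 18130/(9.1·0.669131) = 2977.46 ≈ 2977 lb.
ΣF_x = 0: O_x − T·cos42° = 0 → O_x = 2977.46 × 0.743145 = 2213 lb.
ΣF_y = 0: O_y + T·sin42° − 2450 = 0 → O_y = 2450 − 2977.46 × 0.669131 = 457.7 lb.

T = 2977 lb, O_x = 2213 lb, O_y = 457.7 lb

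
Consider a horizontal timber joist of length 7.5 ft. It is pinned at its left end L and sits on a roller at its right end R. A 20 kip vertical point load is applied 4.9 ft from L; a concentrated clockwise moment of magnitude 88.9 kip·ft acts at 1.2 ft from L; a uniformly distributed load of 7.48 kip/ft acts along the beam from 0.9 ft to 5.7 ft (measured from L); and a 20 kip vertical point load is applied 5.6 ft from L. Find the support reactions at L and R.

Resultant of the distributed load: 7.48 × 4.8 = 35.904 kip at 3.3 ft from L.
ΣM about L: R_y·7.5 − 20·4.9 − 88.9 − (7.48·4.8)·3.3 − 20·5.6 = 0 → R_y = 417.3832/7.5 = 55.6511 ≈ 55.65 kip.
ΣF_y = 0: L_y + 55.6511 − 20 − 7.48·4.8 − 20 = 0 → L_y = 20.25 kip.
ΣF_x = 0: no horizontal applied forces, so L_x = 0.

L_x = 0, L_y = 20.25 kip, R_y = 55.65 kip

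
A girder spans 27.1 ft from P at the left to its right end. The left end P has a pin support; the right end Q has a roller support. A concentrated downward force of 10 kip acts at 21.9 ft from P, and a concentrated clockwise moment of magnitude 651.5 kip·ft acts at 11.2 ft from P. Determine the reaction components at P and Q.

ΣM about P: Q_y·27.1 − 10·21.9 − 651.5 = 0 → Q_y = 870.5/27.1 = 32.1218 ≈ 32.12 kip.
ΣF_y = 0: P_y + 32.1218 − 10 = 0 → P_y = -22.12 kip.
ΣF_x = 0: no horizontal applied forces, so P_x = 0.

P_x = 0, P_y = -22.12 kip, Q_y = 32.12 kip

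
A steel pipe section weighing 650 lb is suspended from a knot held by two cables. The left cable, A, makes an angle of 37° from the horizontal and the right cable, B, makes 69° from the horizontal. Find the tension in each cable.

ΣF_x = 0: −T_A·cos37° + T_B·cos69° = 0 → T_B = 2.22853·T_A.
ΣF_y = 0: T_A·sin37° + T_B·sin69° = 650.
Substitute: T_A·(0.601815 + 2.22853·0.93358) = 650 → T_A = 242.327 ≈ 242.3 lb.
Then T_B = 2.22853 × 242.327 = 540.0 lb.

T_A = 242.3 lb, T_B = 540.0 lb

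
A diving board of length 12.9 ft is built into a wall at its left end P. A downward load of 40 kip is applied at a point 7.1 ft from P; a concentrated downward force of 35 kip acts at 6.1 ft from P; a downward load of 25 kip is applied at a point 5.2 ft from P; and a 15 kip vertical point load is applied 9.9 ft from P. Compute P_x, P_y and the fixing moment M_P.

ΣF_x = 0: P_x = 0.
ΣF_y = 0: P_y − 40 − 35 − 25 − 15 = 0 → P_y = 115.0 kip.
ΣM about P: M_P − 40·7.1 − 35·6.1 − 25·5.2 − 15·9.9 = 0 → M_P = 776.0 kip·ft.

P_x = 0, P_y = 115.0 kip, M_P = 776.0 kip·ft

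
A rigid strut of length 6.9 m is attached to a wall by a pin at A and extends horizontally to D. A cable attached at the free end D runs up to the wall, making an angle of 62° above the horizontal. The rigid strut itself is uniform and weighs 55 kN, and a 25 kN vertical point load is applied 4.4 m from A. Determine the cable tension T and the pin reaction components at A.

T = 49.20 kN, A_x = 23.10 kN, A_y = 36.56 kN

ΣM about A: T·sin62°·6.9 − 55·3.45 − 25·4.4 = 0 → T = 299.75/(6.9·0.882948) = 49.2011 ≈ 49.20 kN.
ΣF_x = 0: A_x − T·cos62° = 0 → A_x = 49.2011 × 0.469472 = 23.10 kN.
ΣF_y = 0: A_y + T·sin62° − 55 − 25 = 0 → A_y = 80 − 49.2011 × 0.882948 = 36.56 kN.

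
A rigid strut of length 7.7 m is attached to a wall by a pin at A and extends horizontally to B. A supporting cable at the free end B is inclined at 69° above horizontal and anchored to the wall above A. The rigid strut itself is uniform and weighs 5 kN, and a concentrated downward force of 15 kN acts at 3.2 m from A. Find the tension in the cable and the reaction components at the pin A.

T = 9.355 kN, A_x = 3.353 kN, A_y = 11.27 kN

ΣM about A: T·sin69°·7.7 − 5·3.85 − 15·3.2 = 0 → T = 67.25/(7.7·0.93358) = 9.35513 ≈ 9.355 kN.
ΣF_x = 0: A_x − T·cos69° = 0 → A_x = 9.35513 × 0.358368 = 3.353 kN.
ΣF_y = 0: A_y + T·sin69° − 5 − 15 = 0 → A_y = 20 − 9.35513 × 0.93358 = 11.27 kN.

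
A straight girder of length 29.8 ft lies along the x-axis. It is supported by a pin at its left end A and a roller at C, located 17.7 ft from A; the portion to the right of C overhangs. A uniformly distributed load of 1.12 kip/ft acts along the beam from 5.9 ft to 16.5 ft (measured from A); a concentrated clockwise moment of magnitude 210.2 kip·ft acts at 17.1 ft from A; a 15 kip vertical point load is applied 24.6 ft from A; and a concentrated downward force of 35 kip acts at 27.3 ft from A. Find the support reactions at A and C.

Resultant of the distributed load: 1.12 × 10.6 = 11.872 kip at 11.2 ft from A.
ΣM about A: C_y·17.7 − (1.12·10.6)·11.2 − 210.2 − 15·24.6 − 35·27.3 = 0 → C_y = 1667.6664/17.7 = 94.2184 ≈ 94.22 kip.
ΣF_y = 0: A_y + 94.2184 − 1.12·10.6 − 15 − 35 = 0 → A_y = -32.35 kip.
ΣF_x = 0: no horizontal applied forces, so A_x = 0.

A_x = 0, A_y = -32.35 kip, C_y = 94.22 kip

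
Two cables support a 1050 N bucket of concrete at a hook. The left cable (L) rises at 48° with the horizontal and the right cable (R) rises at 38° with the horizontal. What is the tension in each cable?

T_L = 829.4 N, T_R = 704.3 N

ΣF_x = 0: −T_L·cos48° + T_R·cos38° = 0 → T_R = 0.849139·T_L.
ΣF_y = 0: T_L·sin48° + T_R·sin38° = 1050.
Substitute: T_L·(0.743145 + 0.849139·0.615661) = 1050 → T_L = 829.432 ≈ 829.4 N.
Then T_R = 0.849139 × 829.432 = 704.3 N.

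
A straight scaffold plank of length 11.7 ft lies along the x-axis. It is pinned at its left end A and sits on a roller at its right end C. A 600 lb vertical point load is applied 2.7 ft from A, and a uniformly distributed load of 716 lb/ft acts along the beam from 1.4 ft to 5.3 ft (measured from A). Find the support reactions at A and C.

Resultant of the distributed load: 716 × 3.9 = 2792.4 lb at 3.35 ft from A.
ΣM about A: C_y·11.7 − 600·2.7 − (716·3.9)·3.35 = 0 → C_y = 10974.54/11.7 = 937.995 ≈ 938.0 lb.
ΣF_y = 0: A_y + 937.995 − 600 − 716·3.9 = 0 → A_y = 2454 lb.
ΣF_x = 0: no horizontal applied forces, so A_x = 0.

A_x = 0, A_y = 2454 lb, C_y = 938.0 lb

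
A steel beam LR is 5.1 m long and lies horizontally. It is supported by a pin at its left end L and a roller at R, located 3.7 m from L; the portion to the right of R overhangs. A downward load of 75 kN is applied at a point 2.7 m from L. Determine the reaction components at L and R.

Moments about L: R_y·3.7 − 75·2.7 = 0 → R_y = 202.5/3.7 = 54.7297 ≈ 54.73 kN.
ΣF_y = 0: L_y + 54.7297 − 75 = 0 → L_y = 20.27 kN.
ΣF_x = 0: no horizontal applied forces, so L_x = 0.

L_x = 0, L_y = 20.27 kN, R_y = 54.73 kN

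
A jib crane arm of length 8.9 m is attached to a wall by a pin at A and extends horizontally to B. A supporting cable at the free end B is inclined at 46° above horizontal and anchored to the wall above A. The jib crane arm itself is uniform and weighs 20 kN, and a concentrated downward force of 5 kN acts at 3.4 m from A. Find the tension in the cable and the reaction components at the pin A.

ΣM about A: T·sin46°·8.9 − 20·4.45 − 5·3.4 = 0 → T = 106/(8.9·0.71934) = 16.557 ≈ 16.56 kN.
ΣF_x = 0: A_x − T·cos46° = 0 → A_x = 16.557 × 0.694658 = 11.50 kN.
ΣF_y = 0: A_y + T·sin46° − 20 − 5 = 0 → A_y = 25 − 16.557 × 0.71934 = 13.09 kN.

T = 16.56 kN, A_x = 11.50 kN, A_y = 13.09 kN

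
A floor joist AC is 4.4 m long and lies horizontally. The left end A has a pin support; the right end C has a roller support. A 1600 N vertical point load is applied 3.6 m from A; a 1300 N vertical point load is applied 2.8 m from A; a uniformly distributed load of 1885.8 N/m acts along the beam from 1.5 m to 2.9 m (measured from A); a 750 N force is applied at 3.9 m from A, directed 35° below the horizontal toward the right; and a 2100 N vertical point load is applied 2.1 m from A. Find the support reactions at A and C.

Resultant of the distributed load: 1885.8 × 1.4 = 2640.12 N at 2.2 m from A.
Taking moments about A: C_y·4.4 − 1600·3.6 − 1300·2.8 − (1885.8·1.4)·2.2 − 750·sin35°·3.9 − 2100·2.1 = 0 → C_y = 21296/4.4 = 4840 N.
ΣF_y = 0: A_y + 4840 − 1600 − 1300 − 1885.8·1.4 − 750·sin35° − 2100 = 0 → A_y = 3230 N.
ΣF_x = 0: A_x + 750·cos35° = 0 → A_x = -614.4 N.

A_x = -614.4 N, A_y = 3230 N, C_y = 4840 N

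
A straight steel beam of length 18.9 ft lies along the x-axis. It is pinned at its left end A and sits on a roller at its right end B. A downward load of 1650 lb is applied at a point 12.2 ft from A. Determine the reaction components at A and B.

Taking moments about A: B_y·18.9 − 1650·12.2 = 0 → B_y = 20130/18.9 = 1065.08 ≈ 1065 lb.
ΣF_y = 0: A_y + 1065.08 − 1650 = 0 → A_y = 584.9 lb.
ΣF_x = 0: no horizontal applied forces, so A_x = 0.

A_x = 0, A_y = 584.9 lb, B_y = 1065 lb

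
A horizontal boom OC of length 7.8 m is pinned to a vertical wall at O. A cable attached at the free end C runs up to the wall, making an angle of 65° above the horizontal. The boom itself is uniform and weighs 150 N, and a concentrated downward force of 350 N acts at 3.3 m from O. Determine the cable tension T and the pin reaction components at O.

T = 246.1 N, O_x = 104.0 N, O_y = 276.9 N

ΣM about O: T·sin65°·7.8 − 150·3.9 − 350·3.3 = 0 → T = 1740/(7.8·0.906308) = 246.138 ≈ 246.1 N.
ΣF_x = 0: O_x − T·cos65° = 0 → O_x = 246.138 × 0.422618 = 104.0 N.
ΣF_y = 0: O_y + T·sin65° − 150 − 350 = 0 → O_y = 500 − 246.138 × 0.906308 = 276.9 N.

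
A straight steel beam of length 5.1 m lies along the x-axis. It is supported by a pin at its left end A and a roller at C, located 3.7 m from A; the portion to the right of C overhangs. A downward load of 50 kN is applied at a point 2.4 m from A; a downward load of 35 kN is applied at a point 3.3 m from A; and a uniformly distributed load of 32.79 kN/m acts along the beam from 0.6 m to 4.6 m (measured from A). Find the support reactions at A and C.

A_x = 0, A_y = 60.34 kN, C_y = 155.8 kN

Resultant of the distributed load: 32.79 × 4 = 131.16 kN at 2.6 m from A.
Moments about A: C_y·3.7 − 50·2.4 − 35·3.3 − (32.79·4)·2.6 = 0 → C_y = 576.516/3.7 = 155.815 ≈ 155.8 kN.
ΣF_y = 0: A_y + 155.815 − 50 − 35 − 32.79·4 = 0 → A_y = 60.34 kN.
ΣF_x = 0: no horizontal applied forces, so A_x = 0.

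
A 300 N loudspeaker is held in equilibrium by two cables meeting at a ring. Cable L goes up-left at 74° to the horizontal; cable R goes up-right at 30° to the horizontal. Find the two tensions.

ΣF_x = 0: −T_L·cos74° + T_R·cos30° = 0 → T_R = 0.318279·T_L.
ΣF_y = 0: T_L·sin74° + T_R·sin30° = 300.
Substitute: T_L·(0.961262 + 0.318279·0.5) = 300 → T_L = 267.761 ≈ 267.8 N.
Then T_R = 0.318279 × 267.761 = 85.22 N.

T_L = 267.8 N, T_R = 85.22 N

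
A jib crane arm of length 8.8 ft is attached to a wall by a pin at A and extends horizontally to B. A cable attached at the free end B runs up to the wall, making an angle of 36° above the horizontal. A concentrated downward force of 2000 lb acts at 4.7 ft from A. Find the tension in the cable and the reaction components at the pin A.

ΣM about A: T·sin36°·8.8 − 2000·4.7 = 0 → T = 9400/(8.8·0.587785) = 1817.3 ≈ 1817 lb.
ΣF_x = 0: A_x − T·cos36° = 0 → A_x = 1817.3 × 0.809017 = 1470 lb.
ΣF_y = 0: A_y + T·sin36° − 2000 = 0 → A_y = 2000 − 1817.3 × 0.587785 = 931.8 lb.

T = 1817 lb, A_x = 1470 lb, A_y = 931.8 lb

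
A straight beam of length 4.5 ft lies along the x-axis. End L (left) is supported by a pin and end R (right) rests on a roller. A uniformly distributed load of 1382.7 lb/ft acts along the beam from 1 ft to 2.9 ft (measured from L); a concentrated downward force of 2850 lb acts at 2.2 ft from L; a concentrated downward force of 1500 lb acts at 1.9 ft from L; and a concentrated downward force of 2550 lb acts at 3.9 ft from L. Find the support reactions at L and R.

Resultant of the distributed load: 1382.7 × 1.9 = 2627.13 lb at 1.95 ft from L.
Taking moments about L: R_y·4.5 − (1382.7·1.9)·1.95 − 2850·2.2 − 1500·1.9 − 2550·3.9 = 0 → R_y = 24187.9035/4.5 = 5375.09 ≈ 5375 lb.
ΣF_y = 0: L_y + 5375.09 − 1382.7·1.9 − 2850 − 1500 − 2550 = 0 → L_y = 4152 lb.
ΣF_x = 0: no horizontal applied forces, so L_x = 0.

L_x = 0, L_y = 4152 lb, R_y = 5375 lb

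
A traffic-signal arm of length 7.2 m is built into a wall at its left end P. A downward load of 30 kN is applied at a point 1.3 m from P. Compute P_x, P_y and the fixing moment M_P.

ΣF_x = 0: P_x = 0.
ΣF_y = 0: P_y − 30 = 0 → P_y = 30.00 kN.
ΣM about P: M_P − 30·1.3 = 0 → M_P = 39.00 kN·m.

P_x = 0, P_y = 30.00 kN, M_P = 39.00 kN·m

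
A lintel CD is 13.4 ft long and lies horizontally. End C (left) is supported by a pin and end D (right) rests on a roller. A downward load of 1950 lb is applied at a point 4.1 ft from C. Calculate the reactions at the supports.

Taking moments about C: D_y·13.4 − 1950·4.1 = 0 → D_y = 7995/13.4 = 596.642 ≈ 596.6 lb.
ΣF_y = 0: C_y + 596.642 − 1950 = 0 → C_y = 1353 lb.
ΣF_x = 0: no horizontal applied forces, so C_x = 0.

C_x = 0, C_y = 1353 lb, D_y = 596.6 lb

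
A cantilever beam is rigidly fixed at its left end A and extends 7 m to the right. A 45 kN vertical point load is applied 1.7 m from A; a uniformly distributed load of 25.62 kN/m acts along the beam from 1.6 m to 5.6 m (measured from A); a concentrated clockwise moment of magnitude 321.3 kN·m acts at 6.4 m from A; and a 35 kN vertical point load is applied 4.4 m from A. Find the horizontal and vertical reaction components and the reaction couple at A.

A_x = 0, A_y = 182.5 kN, M_A = 920.7 kN·m

Resultant of the distributed load: 25.62 × 4 = 102.48 kN at 3.6 m from A.
ΣF_x = 0: A_x = 0.
ΣF_y = 0: A_y − 45 − 25.62·4 − 35 = 0 → A_y = 182.5 kN.
ΣM about A: M_A − 45·1.7 − (25.62·4)·3.6 − 321.3 − 35·4.4 = 0 → M_A = 920.7 kN·m.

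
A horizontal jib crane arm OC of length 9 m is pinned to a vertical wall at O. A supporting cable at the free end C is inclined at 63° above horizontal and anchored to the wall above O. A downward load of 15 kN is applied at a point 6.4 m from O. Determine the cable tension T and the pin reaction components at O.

T = 11.97 kN, O_x = 5.435 kN, O_y = 4.333 kN

ΣM about O: T·sin63°·9 − 15·6.4 = 0 → T = 96/(9·0.891007) = 11.9715 ≈ 11.97 kN.
ΣF_x = 0: O_x − T·cos63° = 0 → O_x = 11.9715 × 0.45399 = 5.435 kN.
ΣF_y = 0: O_y + T·sin63° − 15 = 0 → O_y = 15 − 11.9715 × 0.891007 = 4.333 kN.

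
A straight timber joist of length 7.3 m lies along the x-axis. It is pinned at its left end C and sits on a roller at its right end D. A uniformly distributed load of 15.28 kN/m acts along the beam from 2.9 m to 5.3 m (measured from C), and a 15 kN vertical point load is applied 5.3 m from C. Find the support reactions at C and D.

C_x = 0, C_y = 20.18 kN, D_y = 31.49 kN

Resultant of the distributed load: 15.28 × 2.4 = 36.672 kN at 4.1 m from C.
Taking moments about C: D_y·7.3 − (15.28·2.4)·4.1 − 15·5.3 = 0 → D_y = 229.8552/7.3 = 31.487 ≈ 31.49 kN.
ΣF_y = 0: C_y + 31.487 − 15.28·2.4 − 15 = 0 → C_y = 20.18 kN.
ΣF_x = 0: no horizontal applied forces, so C_x = 0.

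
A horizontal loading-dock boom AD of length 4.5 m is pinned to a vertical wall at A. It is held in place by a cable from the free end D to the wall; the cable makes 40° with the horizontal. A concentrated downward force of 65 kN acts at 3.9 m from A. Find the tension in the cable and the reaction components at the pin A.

ΣM about A: T·sin40°·4.5 − 65·3.9 = 0 → T = 253.5/(4.5·0.642788) = 87.6391 ≈ 87.64 kN.
ΣF_x = 0: A_x − T·cos40° = 0 → A_x = 87.6391 × 0.766044 = 67.14 kN.
ΣF_y = 0: A_y + T·sin40° − 65 = 0 → A_y = 65 − 87.6391 × 0.642788 = 8.667 kN.

T = 87.64 kN, A_x = 67.14 kN, A_y = 8.667 kN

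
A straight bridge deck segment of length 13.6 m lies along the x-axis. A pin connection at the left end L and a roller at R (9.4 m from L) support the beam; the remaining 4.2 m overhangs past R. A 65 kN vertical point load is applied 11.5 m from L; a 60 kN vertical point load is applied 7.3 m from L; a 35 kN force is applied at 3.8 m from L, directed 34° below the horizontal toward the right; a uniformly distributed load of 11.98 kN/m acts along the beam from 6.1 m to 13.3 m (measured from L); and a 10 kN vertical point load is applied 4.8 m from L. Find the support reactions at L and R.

Resultant of the distributed load: 11.98 × 7.2 = 86.256 kN at 9.7 m from L.
ΣM about L: R_y·9.4 − 65·11.5 − 60·7.3 − 35·sin34°·3.8 − (11.98·7.2)·9.7 − 10·4.8 = 0 → R_y = 2144.56/9.4 = 228.145 ≈ 228.1 kN.
ΣF_y = 0: L_y + 228.145 − 65 − 60 − 35·sin34° − 11.98·7.2 − 10 = 0 → L_y = 12.68 kN.
ΣF_x = 0: L_x + 35·cos34° = 0 → L_x = -29.02 kN.

L_x = -29.02 kN, L_y = 12.68 kN, R_y = 228.1 kN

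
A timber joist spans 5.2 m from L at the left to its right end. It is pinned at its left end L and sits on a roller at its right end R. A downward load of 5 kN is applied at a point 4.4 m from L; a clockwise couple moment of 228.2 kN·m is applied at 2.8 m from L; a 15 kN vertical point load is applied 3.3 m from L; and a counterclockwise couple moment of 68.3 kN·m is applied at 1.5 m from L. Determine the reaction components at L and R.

L_x = 0, L_y = -24.50 kN, R_y = 44.50 kN

Taking moments about L: R_y·5.2 − 5·4.4 − 228.2 − 15·3.3 + 68.3 = 0 → R_y = 231.4/5.2 = 44.50 kN.
ΣF_y = 0: L_y + 44.5 − 5 − 15 = 0 → L_y = -24.50 kN.
ΣF_x = 0: no horizontal applied forces, so L_x = 0.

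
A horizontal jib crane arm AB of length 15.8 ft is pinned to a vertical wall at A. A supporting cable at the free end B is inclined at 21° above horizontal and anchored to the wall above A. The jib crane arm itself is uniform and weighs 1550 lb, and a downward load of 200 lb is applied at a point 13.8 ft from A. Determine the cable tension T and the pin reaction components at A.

ΣM about A: T·sin21°·15.8 − 1550·7.9 − 200·13.8 = 0 → T = 15005/(15.8·0.358368) = 2650.02 ≈ 2650 lb.
ΣF_x = 0: A_x − T·cos21° = 0 → A_x = 2650.02 × 0.93358 = 2474 lb.
ΣF_y = 0: A_y + T·sin21° − 1550 − 200 = 0 → A_y = 1750 − 2650.02 × 0.358368 = 800.3 lb.

T = 2650 lb, A_x = 2474 lb, A_y = 800.3 lb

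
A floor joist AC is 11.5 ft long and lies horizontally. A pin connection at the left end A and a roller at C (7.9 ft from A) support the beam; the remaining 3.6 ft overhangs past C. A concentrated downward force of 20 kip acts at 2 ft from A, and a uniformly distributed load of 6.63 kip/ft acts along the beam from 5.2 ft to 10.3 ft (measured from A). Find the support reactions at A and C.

Resultant of the distributed load: 6.63 × 5.1 = 33.813 kip at 7.75 ft from A.
Taking moments about A: C_y·7.9 − 20·2 − (6.63·5.1)·7.75 = 0 → C_y = 302.05075/7.9 = 38.2343 ≈ 38.23 kip.
ΣF_y = 0: A_y + 38.2343 − 20 − 6.63·5.1 = 0 → A_y = 15.58 kip.
ΣF_x = 0: no horizontal applied forces, so A_x = 0.

A_x = 0, A_y = 15.58 kip, C_y = 38.23 kip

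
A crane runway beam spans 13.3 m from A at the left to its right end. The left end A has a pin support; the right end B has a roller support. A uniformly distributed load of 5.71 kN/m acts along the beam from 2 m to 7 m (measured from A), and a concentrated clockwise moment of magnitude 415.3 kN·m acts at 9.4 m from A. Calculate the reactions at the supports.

Resultant of the distributed load: 5.71 × 5 = 28.55 kN at 4.5 m from A.
ΣM about A: B_y·13.3 − (5.71·5)·4.5 − 415.3 = 0 → B_y = 543.775/13.3 = 40.8853 ≈ 40.89 kN.
ΣF_y = 0: A_y + 40.8853 − 5.71·5 = 0 → A_y = -12.34 kN.
ΣF_x = 0: no horizontal applied forces, so A_x = 0.

A_x = 0, A_y = -12.34 kN, B_y = 40.89 kN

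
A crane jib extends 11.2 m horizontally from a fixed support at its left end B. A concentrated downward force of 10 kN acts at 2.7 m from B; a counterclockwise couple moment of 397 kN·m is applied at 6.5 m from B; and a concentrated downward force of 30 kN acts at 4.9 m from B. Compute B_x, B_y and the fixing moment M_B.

B_x = 0, B_y = 40.00 kN, M_B = -223.0 kN·m

ΣF_x = 0: B_x = 0.
ΣF_y = 0: B_y − 10 − 30 = 0 → B_y = 40.00 kN.
ΣM about B: M_B − 10·2.7 + 397 − 30·4.9 = 0 → M_B = -223.0 kN·m.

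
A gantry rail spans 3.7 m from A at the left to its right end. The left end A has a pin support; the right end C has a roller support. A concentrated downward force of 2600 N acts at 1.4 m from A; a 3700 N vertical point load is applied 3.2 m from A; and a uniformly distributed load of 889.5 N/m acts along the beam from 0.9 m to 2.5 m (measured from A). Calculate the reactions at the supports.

Resultant of the distributed load: 889.5 × 1.6 = 1423.2 N at 1.7 m from A.
ΣM about A: C_y·3.7 − 2600·1.4 − 3700·3.2 − (889.5·1.6)·1.7 = 0 → C_y = 17899.44/3.7 = 4837.69 ≈ 4838 N.
ΣF_y = 0: A_y + 4837.69 − 2600 − 3700 − 889.5·1.6 = 0 → A_y = 2886 N.
ΣF_x = 0: no horizontal applied forces, so A_x = 0.

A_x = 0, A_y = 2886 N, C_y = 4838 N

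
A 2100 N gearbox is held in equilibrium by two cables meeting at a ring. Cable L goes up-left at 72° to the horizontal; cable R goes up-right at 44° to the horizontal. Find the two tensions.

ΣF_x = 0: −T_L·cos72° + T_R·cos44° = 0 → T_R = 0.429584·T_L.
ΣF_y = 0: T_L·sin72° + T_R·sin44° = 2100.
Substitute: T_L·(0.951057 + 0.429584·0.694658) = 2100 → T_L = 1680.71 ≈ 1681 N.
Then T_R = 0.429584 × 1680.71 = 722.0 N.

T_L = 1681 N, T_R = 722.0 N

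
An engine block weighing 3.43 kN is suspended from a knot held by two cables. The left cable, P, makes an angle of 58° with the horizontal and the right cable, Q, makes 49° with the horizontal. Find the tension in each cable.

ΣF_x = 0: −T_P·cos58° + T_Q·cos49° = 0 → T_Q = 0.807731·T_P.
ΣF_y = 0: T_P·sin58° + T_Q·sin49° = 3.43.
Substitute: T_P·(0.848048 + 0.807731·0.75471) = 3.43 → T_P = 2.3531 ≈ 2.353 kN.
Then T_Q = 0.807731 × 2.3531 = 1.901 kN.

T_P = 2.353 kN, T_Q = 1.901 kN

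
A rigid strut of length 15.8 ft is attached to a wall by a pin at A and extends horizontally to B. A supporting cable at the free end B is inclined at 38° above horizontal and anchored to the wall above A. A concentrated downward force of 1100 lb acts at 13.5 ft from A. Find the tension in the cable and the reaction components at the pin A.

T = 1527 lb, A_x = 1203 lb, A_y = 160.1 lb

ΣM about A: T·sin38°·15.8 − 1100·13.5 = 0 → T = 14850/(15.8·0.615661) = 1526.61 ≈ 1527 lb.
ΣF_x = 0: A_x − T·cos38° = 0 → A_x = 1526.61 × 0.788011 = 1203 lb.
ΣF_y = 0: A_y + T·sin38° − 1100 = 0 → A_y = 1100 − 1526.61 × 0.615661 = 160.1 lb.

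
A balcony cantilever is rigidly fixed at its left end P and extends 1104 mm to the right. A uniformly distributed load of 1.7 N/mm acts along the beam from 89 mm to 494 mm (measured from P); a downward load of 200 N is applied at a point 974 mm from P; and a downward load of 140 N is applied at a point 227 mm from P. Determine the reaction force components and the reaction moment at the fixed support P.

Resultant of the distributed load: 1.7 × 405 = 688.5 N at 291.5 mm from P.
ΣF_x = 0: P_x = 0.
ΣF_y = 0: P_y − 1.7·405 − 200 − 140 = 0 → P_y = 1028 N.
ΣM about P: M_P − (1.7·405)·291.5 − 200·974 − 140·227 = 0 → M_P = 427300 N·mm.

P_x = 0, P_y = 1028 N, M_P = 427300 N·mm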